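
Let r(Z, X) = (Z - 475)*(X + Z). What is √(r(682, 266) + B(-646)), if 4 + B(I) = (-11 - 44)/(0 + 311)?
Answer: 13*√112306143/311 ≈ 442.98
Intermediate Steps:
r(Z, X) = (-475 + Z)*(X + Z)
B(I) = -1299/311 (B(I) = -4 + (-11 - 44)/(0 + 311) = -4 - 55/311 = -1299/311)
√(r(682, 266) + B(-646)) = √((682² - 475*266 - 475*682 + 266*682) - 1299/311) = √((465124 - 126350 - 323950 + 181412) - 1299/311) = √(196236 - 1299/311) = √(61028097/311) = 13*√112306143/311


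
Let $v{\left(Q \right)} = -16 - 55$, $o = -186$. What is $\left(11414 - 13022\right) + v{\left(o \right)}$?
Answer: $-1679$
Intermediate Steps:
$v{\left(Q \right)} = -71$ ($v{\left(Q \right)} = -16 - 55 = -71$)
$\left(11414 - 13022\right) + v{\left(o \right)} = \left(11414 - 13022\right) - 71 = -1608 - 71 = -1679$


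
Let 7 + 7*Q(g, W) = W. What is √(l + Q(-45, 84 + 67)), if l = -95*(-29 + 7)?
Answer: √103418/7 ≈ 45.941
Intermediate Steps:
Q(g, W) = -1 + W/7
l = 2090 (l = -95*(-22) = 2090)
√(l + Q(-45, 84 + 67)) = √(2090 + (-1 + (84 + 67)/7)) = √(2090 + (-1 + (⅐)*151)) = √(2090 + (-1 + 151/7)) = √(2090 + 144/7) = √(14774/7) = √103418/7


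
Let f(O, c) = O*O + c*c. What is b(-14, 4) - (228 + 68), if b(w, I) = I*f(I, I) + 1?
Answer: -167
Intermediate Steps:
f(O, c) = O² + c²
b(w, I) = 1 + 2*I³ (b(w, I) = I*(I² + I²) + 1 = I*(2*I²) + 1 = 2*I³ + 1 = 1 + 2*I³)
b(-14, 4) - (228 + 68) = (1 + 2*4³) - (228 + 68) = (1 + 2*64) - 1*296 = (1 + 128) - 296 = 129 - 296 = -167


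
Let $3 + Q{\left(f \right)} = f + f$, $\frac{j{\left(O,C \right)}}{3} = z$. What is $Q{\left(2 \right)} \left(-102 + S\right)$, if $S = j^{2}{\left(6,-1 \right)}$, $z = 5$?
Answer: $123$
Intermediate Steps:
$j{\left(O,C \right)} = 15$ ($j{\left(O,C \right)} = 3 \cdot 5 = 15$)
$Q{\left(f \right)} = -3 + 2 f$ ($Q{\left(f \right)} = -3 + \left(f + f\right) = -3 + 2 f$)
$S = 225$ ($S = 15^{2} = 225$)
$Q{\left(2 \right)} \left(-102 + S\right) = \left(-3 + 2 \cdot 2\right) \left(-102 + 225\right) = \left(-3 + 4\right) 123 = 1 \cdot 123 = 123$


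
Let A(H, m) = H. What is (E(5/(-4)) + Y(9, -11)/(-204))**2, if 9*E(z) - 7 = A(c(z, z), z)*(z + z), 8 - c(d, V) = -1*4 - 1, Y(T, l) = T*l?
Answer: 229441/41616 ≈ 5.5133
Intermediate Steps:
c(d, V) = 13 (c(d, V) = 8 - (-1*4 - 1) = 8 - (-4 - 1) = 8 - 1*(-5) = 8 + 5 = 13)
E(z) = 7/9 + 26*z/9 (E(z) = 7/9 + (13*(z + z))/9 = 7/9 + (13*(2*z))/9 = 7/9 + (26*z)/9 = 7/9 + 26*z/9)
(E(5/(-4)) + Y(9, -11)/(-204))**2 = ((7/9 + 26*(5/(-4))/9) + (9*(-11))/(-204))**2 = ((7/9 + 26*(5*(-1/4))/9) - 99*(-1/204))**2 = ((7/9 + (26/9)*(-5/4)) + 33/68)**2 = ((7/9 - 65/18) + 33/68)**2 = (-17/6 + 33/68)**2 = (-479/204)**2 = 229441/41616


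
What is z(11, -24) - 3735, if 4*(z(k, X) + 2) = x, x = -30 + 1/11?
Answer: -164757/44 ≈ -3744.5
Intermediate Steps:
x = -329/11 (x = -30 + 1/11 = -329/11 ≈ -29.909)
z(k, X) = -417/44 (z(k, X) = -2 + (¼)*(-329/11) = -2 - 329/44 = -417/44)
z(11, -24) - 3735 = -417/44 - 3735 = -164757/44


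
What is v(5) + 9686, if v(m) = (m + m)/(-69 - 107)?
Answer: 852363/88 ≈ 9685.9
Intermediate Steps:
v(m) = -m/88 (v(m) = (2*m)/(-176) = (2*m)*(-1/176) = -m/88)
v(5) + 9686 = -1/88*5 + 9686 = -5/88 + 9686 = 852363/88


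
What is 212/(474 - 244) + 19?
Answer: 2291/115 ≈ 19.922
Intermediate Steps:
212/(474 - 244) + 19 = 212/230 + 19 = 212*(1/230) + 19 = 106/115 + 19 = 2291/115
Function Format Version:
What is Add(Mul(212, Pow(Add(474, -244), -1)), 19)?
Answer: Rational(2291, 115) ≈ 19.922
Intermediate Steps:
Add(Mul(212, Pow(Add(474, -244), -1)), 19) = Add(Mul(212, Pow(230, -1)), 19) = Add(Mul(212, Rational(1, 230)), 19) = Add(Rational(106, 115), 19) = Rational(2291, 115)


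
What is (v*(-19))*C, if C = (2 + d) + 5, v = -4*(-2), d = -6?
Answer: -152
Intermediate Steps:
v = 8
C = 1 (C = (2 - 6) + 5 = -4 + 5 = 1)
(v*(-19))*C = (8*(-19))*1 = -152*1 = -152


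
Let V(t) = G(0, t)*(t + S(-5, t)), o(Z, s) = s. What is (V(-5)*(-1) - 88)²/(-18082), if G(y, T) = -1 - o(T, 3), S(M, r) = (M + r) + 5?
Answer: -8192/9041 ≈ -0.90609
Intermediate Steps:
S(M, r) = 5 + M + r
G(y, T) = -4 (G(y, T) = -1 - 1*3 = -1 - 3 = -4)
V(t) = -8*t (V(t) = -4*(t + (5 - 5 + t)) = -4*(t + t) = -8*t)
(V(-5)*(-1) - 88)²/(-18082) = (-8*(-5)*(-1) - 88)²/(-18082) = (40*(-1) - 88)²*(-1/18082) = (-40 - 88)²*(-1/18082) = (-128)²*(-1/18082) = 16384*(-1/18082) = -8192/9041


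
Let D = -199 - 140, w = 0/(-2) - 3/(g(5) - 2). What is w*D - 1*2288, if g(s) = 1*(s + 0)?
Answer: -1949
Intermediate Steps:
g(s) = s (g(s) = 1*s = s)
w = -1 (w = 0/(-2) - 3/(5 - 2) = 0*(-1/2) - 3/3 = 0 - 3*1/3 = 0 - 1 = -1)
D = -339
w*D - 1*2288 = -1*(-339) - 1*2288 = 339 - 2288 = -1949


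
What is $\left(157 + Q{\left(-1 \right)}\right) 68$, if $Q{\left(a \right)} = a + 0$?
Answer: $10608$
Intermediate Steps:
$Q{\left(a \right)} = a$
$\left(157 + Q{\left(-1 \right)}\right) 68 = \left(157 - 1\right) 68 = 156 \cdot 68 = 10608$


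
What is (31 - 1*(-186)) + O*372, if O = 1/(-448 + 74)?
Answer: 40393/187 ≈ 216.01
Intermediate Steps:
O = -1/374 (O = 1/(-374) = -1/374 ≈ -0.0026738)
(31 - 1*(-186)) + O*372 = (31 - 1*(-186)) - 1/374*372 = (31 + 186) - 186/187 = 217 - 186/187 = 40393/187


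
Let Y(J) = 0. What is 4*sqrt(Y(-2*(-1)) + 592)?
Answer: 16*sqrt(37) ≈ 97.324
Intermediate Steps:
4*sqrt(Y(-2*(-1)) + 592) = 4*sqrt(0 + 592) = 4*sqrt(592) = 4*(4*sqrt(37)) = 16*sqrt(37)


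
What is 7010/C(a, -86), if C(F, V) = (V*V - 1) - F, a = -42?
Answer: 7010/7437 ≈ 0.94258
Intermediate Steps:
C(F, V) = -1 + V² - F (C(F, V) = (V² - 1) - F = (-1 + V²) - F = -1 + V² - F)
7010/C(a, -86) = 7010/(-1 + (-86)² - 1*(-42)) = 7010/(-1 + 7396 + 42) = 7010/7437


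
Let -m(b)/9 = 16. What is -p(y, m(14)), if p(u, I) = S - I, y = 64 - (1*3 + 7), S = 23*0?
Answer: -144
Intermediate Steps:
S = 0
y = 54 (y = 64 - (3 + 7) = 64 - 1*10 = 64 - 10 = 54)
m(b) = -144 (m(b) = -9*16 = -144)
p(u, I) = -I (p(u, I) = 0 - I = -I)
-p(y, m(14)) = -(-1)*(-144) = -1*144 = -144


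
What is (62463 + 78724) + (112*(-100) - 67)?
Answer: 129920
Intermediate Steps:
(62463 + 78724) + (112*(-100) - 67) = 141187 + (-11200 - 67) = 141187 - 11267 = 129920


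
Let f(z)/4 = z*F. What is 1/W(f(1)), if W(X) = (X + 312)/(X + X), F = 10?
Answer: 5/22 ≈ 0.22727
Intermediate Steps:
f(z) = 40*z (f(z) = 4*(z*10) = 4*(10*z) = 40*z)
W(X) = (312 + X)/(2*X) (W(X) = (312 + X)/((2*X)) = (312 + X)*(1/(2*X)) = (312 + X)/(2*X))
1/W(f(1)) = 1/((312 + 40*1)/(2*((40*1)))) = 1/((1/2)*(312 + 40)/40) = 1/((1/2)*(1/40)*352) = 1/(22/5) = 5/22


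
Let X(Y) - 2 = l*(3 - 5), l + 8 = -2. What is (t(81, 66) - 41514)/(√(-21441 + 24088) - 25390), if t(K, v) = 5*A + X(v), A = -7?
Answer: 1054370530/644649453 + 41527*√2647/644649453 ≈ 1.6389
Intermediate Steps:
l = -10 (l = -8 - 2 = -10)
X(Y) = 22 (X(Y) = 2 - 10*(3 - 5) = 2 - 10*(-2) = 2 + 20 = 22)
t(K, v) = -13 (t(K, v) = 5*(-7) + 22 = -35 + 22 = -13)
(t(81, 66) - 41514)/(√(-21441 + 24088) - 25390) = (-13 - 41514)/(√(-21441 + 24088) - 25390) = -41527/(√2647 - 25390) = -41527/(-25390 + √2647)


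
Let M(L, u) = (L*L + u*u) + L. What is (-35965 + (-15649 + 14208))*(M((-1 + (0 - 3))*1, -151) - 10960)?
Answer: -443373318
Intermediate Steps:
M(L, u) = L + L² + u² (M(L, u) = (L² + u²) + L = L + L² + u²)
(-35965 + (-15649 + 14208))*(M((-1 + (0 - 3))*1, -151) - 10960) = (-35965 + (-15649 + 14208))*(((-1 + (0 - 3))*1 + ((-1 + (0 - 3))*1)² + (-151)²) - 10960) = (-35965 - 1441)*(((-1 - 3)*1 + ((-1 - 3)*1)² + 22801) - 10960) = -37406*((-4*1 + (-4*1)² + 22801) - 10960) = -37406*((-4 + (-4)² + 22801) - 10960) = -37406*((-4 + 16 + 22801) - 10960) = -37406*(22813 - 10960) = -37406*11853 = -443373318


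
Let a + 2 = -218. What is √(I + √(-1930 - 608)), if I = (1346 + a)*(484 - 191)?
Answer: √(329918 + 3*I*√282) ≈ 574.38 + 0.044*I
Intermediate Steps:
a = -220 (a = -2 - 218 = -220)
I = 329918 (I = (1346 - 220)*(484 - 191) = 1126*293 = 329918)
√(I + √(-1930 - 608)) = √(329918 + √(-1930 - 608)) = √(329918 + √(-2538)) = √(329918 + 3*I*√282)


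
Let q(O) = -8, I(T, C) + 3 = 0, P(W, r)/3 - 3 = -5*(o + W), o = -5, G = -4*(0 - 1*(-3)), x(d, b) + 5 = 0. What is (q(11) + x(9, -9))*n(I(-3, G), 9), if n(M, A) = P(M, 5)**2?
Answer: -216333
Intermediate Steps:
x(d, b) = -5 (x(d, b) = -5 + 0 = -5)
G = -12 (G = -4*(0 + 3) = -4*3 = -12)
P(W, r) = 84 - 15*W (P(W, r) = 9 + 3*(-5*(-5 + W)) = 9 + 3*(25 - 5*W) = 9 + (75 - 15*W) = 84 - 15*W)
I(T, C) = -3 (I(T, C) = -3 + 0 = -3)
n(M, A) = (84 - 15*M)**2
(q(11) + x(9, -9))*n(I(-3, G), 9) = (-8 - 5)*(9*(-28 + 5*(-3))**2) = -117*(-28 - 15)**2 = -117*(-43)**2 = -117*1849 = -13*16641 = -216333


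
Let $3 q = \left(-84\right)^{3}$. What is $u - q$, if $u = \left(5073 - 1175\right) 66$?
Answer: $454836$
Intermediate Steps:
$q = -197568$ ($q = \frac{\left(-84\right)^{3}}{3} = \frac{1}{3} \left(-592704\right) = -197568$)
$u = 257268$ ($u = 3898 \cdot 66 = 257268$)
$u - q = 257268 - -197568 = 257268 + 197568 = 454836$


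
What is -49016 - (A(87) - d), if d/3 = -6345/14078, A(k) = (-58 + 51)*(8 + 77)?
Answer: -681689873/14078 ≈ -48422.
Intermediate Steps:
A(k) = -595 (A(k) = -7*85 = -595)
d = -19035/14078 (d = 3*(-6345/14078) = -19035/14078 ≈ -1.3521)
-49016 - (A(87) - d) = -49016 - (-595 - 1*(-19035/14078)) = -49016 - (-595 + 19035/14078) = -49016 - 1*(-8357375/14078) = -49016 + 8357375/14078 = -681689873/14078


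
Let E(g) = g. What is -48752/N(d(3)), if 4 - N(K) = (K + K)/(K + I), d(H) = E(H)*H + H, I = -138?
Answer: -11634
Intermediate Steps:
d(H) = H + H² (d(H) = H*H + H = H² + H = H + H²)
N(K) = 4 - 2*K/(-138 + K) (N(K) = 4 - (K + K)/(K - 138) = 4 - 2*K/(-138 + K))
-48752/N(d(3)) = -48752*(-138 + 3*(1 + 3))/(2*(-276 + 3*(1 + 3))) = -48752*(-138 + 3*4)/(2*(-276 + 3*4)) = -48752*(-138 + 12)/(2*(-276 + 12)) = -48752/(2*(-264)/(-126)) = -48752/(2*(-1/126)*(-264)) = -48752/88/21 = -48752*21/88 = -11634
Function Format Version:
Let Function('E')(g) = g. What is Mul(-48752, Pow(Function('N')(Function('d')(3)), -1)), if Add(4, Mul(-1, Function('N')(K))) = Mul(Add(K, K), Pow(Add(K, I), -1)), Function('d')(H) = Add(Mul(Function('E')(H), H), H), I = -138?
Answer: -11634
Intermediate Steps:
Function('d')(H) = Add(H, Pow(H, 2)) (Function('d')(H) = Add(Mul(H, H), H) = Add(Pow(H, 2), H) = Add(H, Pow(H, 2)))
Function('N')(K) = Add(4, Mul(-2, K, Pow(Add(-138, K), -1))) (Function('N')(K) = Add(4, Mul(-1, Mul(Add(K, K), Pow(Add(K, -138), -1)))) = Add(4, Mul(-1, Mul(Mul(2, K), Pow(Add(-138, K), -1)))) = Add(4, Mul(-1, Mul(2, K, Pow(Add(-138, K), -1)))) = Add(4, Mul(-2, K, Pow(Add(-138, K), -1))))
Mul(-48752, Pow(Function('N')(Function('d')(3)), -1)) = Mul(-48752, Pow(Mul(2, Pow(Add(-138, Mul(3, Add(1, 3))), -1), Add(-276, Mul(3, Add(1, 3)))), -1)) = Mul(-48752, Pow(Mul(2, Pow(Add(-138, Mul(3, 4)), -1), Add(-276, Mul(3, 4))), -1)) = Mul(-48752, Pow(Mul(2, Pow(Add(-138, 12), -1), Add(-276, 12)), -1)) = Mul(-48752, Pow(Mul(2, Pow(-126, -1), -264), -1)) = Mul(-48752, Pow(Mul(2, Rational(-1, 126), -264), -1)) = Mul(-48752, Pow(Rational(88, 21), -1)) = Mul(-48752, Rational(21, 88)) = -11634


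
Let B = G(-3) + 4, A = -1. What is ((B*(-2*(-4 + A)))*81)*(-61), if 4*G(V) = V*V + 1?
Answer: -321165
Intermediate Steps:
G(V) = ¼ + V²/4 (G(V) = (V*V + 1)/4 = (V² + 1)/4 = (1 + V²)/4 = ¼ + V²/4)
B = 13/2 (B = (¼ + (¼)*(-3)²) + 4 = (¼ + (¼)*9) + 4 = (¼ + 9/4) + 4 = 5/2 + 4 = 13/2 ≈ 6.5000)
((B*(-2*(-4 + A)))*81)*(-61) = ((13*(-2*(-4 - 1))/2)*81)*(-61) = ((13*(-2*(-5))/2)*81)*(-61) = (((13/2)*10)*81)*(-61) = (65*81)*(-61) = 5265*(-61) = -321165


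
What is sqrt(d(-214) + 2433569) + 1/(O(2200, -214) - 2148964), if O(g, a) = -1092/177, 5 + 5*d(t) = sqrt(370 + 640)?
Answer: -59/126789240 + sqrt(60839200 + 5*sqrt(1010))/5 ≈ 1560.0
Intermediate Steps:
d(t) = -1 + sqrt(1010)/5 (d(t) = -1 + sqrt(370 + 640)/5 = -1 + sqrt(1010)/5)
O(g, a) = -364/59 (O(g, a) = -1092*1/177 = -364/59)
sqrt(d(-214) + 2433569) + 1/(O(2200, -214) - 2148964) = sqrt((-1 + sqrt(1010)/5) + 2433569) + 1/(-364/59 - 2148964) = sqrt(2433568 + sqrt(1010)/5) + 1/(-126789240/59) = sqrt(2433568 + sqrt(1010)/5) - 59/126789240 = -59/126789240 + sqrt(2433568 + sqrt(1010)/5)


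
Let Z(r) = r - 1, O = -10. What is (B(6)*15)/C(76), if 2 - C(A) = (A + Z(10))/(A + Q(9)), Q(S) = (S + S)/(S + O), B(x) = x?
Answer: 5220/31 ≈ 168.39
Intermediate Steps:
Z(r) = -1 + r
Q(S) = 2*S/(-10 + S) (Q(S) = (S + S)/(S - 10) = (2*S)/(-10 + S) = 2*S/(-10 + S))
C(A) = 2 - (9 + A)/(-18 + A) (C(A) = 2 - (A + (-1 + 10))/(A + 2*9/(-10 + 9)) = 2 - (A + 9)/(A + 2*9/(-1)) = 2 - (9 + A)/(A + 2*9*(-1)) = 2 - (9 + A)/(A - 18) = 2 - (9 + A)/(-18 + A))
(B(6)*15)/C(76) = (6*15)/(((-45 + 76)/(-18 + 76))) = 90/((31/58)) = 90/(((1/58)*31)) = 90/(31/58) = 90*(58/31) = 5220/31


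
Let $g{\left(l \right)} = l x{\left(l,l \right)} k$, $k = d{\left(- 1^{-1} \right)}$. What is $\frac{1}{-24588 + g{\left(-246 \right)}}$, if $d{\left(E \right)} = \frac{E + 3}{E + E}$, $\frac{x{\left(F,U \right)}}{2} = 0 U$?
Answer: $- \frac{1}{24588} \approx -4.067 \cdot 10^{-5}$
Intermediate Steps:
$x{\left(F,U \right)} = 0$ ($x{\left(F,U \right)} = 2 \cdot 0 U = 2 \cdot 0 = 0$)
$d{\left(E \right)} = \frac{3 + E}{2 E}$
$k = -1$ ($k = \frac{3 - 1^{-1}}{2 \left(- 1^{-1}\right)} = \frac{3 - 1}{2 \left(\left(-1\right) 1\right)} = \frac{3 - 1}{2 \left(-1\right)} = \frac{1}{2} \left(-1\right) 2 = -1$)
$g{\left(l \right)} = 0$ ($g{\left(l \right)} = l 0 \left(-1\right) = 0 \left(-1\right) = 0$)
$\frac{1}{-24588 + g{\left(-246 \right)}} = \frac{1}{-24588 + 0} = \frac{1}{-24588} = - \frac{1}{24588}$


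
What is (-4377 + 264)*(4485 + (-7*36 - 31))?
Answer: -17282826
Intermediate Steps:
(-4377 + 264)*(4485 + (-7*36 - 31)) = -4113*(4485 + (-252 - 31)) = -4113*(4485 - 283) = -4113*4202 = -17282826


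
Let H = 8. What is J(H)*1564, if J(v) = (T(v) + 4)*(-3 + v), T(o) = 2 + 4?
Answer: 78200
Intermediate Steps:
T(o) = 6
J(v) = -30 + 10*v (J(v) = (6 + 4)*(-3 + v) = 10*(-3 + v) = -30 + 10*v)
J(H)*1564 = (-30 + 10*8)*1564 = (-30 + 80)*1564 = 50*1564 = 78200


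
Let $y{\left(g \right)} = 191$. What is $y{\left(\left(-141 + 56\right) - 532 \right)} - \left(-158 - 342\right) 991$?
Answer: $495691$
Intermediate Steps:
$y{\left(\left(-141 + 56\right) - 532 \right)} - \left(-158 - 342\right) 991 = 191 - \left(-158 - 342\right) 991 = 191 - \left(-500\right) 991 = 191 - -495500 = 191 + 495500 = 495691$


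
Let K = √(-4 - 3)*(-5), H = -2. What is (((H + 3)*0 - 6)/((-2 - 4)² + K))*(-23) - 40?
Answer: -53872/1471 + 690*I*√7/1471 ≈ -36.623 + 1.241*I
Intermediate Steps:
K = -5*I*√7 (K = √(-7)*(-5) = (I*√7)*(-5) = -5*I*√7 ≈ -13.229*I)
(((H + 3)*0 - 6)/((-2 - 4)² + K))*(-23) - 40 = (((-2 + 3)*0 - 6)/((-2 - 4)² - 5*I*√7))*(-23) - 40 = ((1*0 - 6)/((-6)² - 5*I*√7))*(-23) - 40 = ((0 - 6)/(36 - 5*I*√7))*(-23) - 40 = -6/(36 - 5*I*√7)*(-23) - 40 = 138/(36 - 5*I*√7) - 40 = -40 + 138/(36 - 5*I*√7)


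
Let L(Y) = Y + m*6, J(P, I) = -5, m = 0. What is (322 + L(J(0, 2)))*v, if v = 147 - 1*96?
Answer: 16167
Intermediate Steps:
v = 51 (v = 147 - 96 = 51)
L(Y) = Y (L(Y) = Y + 0*6 = Y + 0 = Y)
(322 + L(J(0, 2)))*v = (322 - 5)*51 = 317*51 = 16167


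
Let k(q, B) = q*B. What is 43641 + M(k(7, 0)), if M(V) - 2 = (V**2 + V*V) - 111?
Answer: 43532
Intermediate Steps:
k(q, B) = B*q
M(V) = -109 + 2*V**2 (M(V) = 2 + ((V**2 + V*V) - 111) = 2 + ((V**2 + V**2) - 111) = 2 + (2*V**2 - 111) = 2 + (-111 + 2*V**2) = -109 + 2*V**2)
43641 + M(k(7, 0)) = 43641 + (-109 + 2*(0*7)**2) = 43641 + (-109 + 2*0**2) = 43641 + (-109 + 2*0) = 43641 + (-109 + 0) = 43641 - 109 = 43532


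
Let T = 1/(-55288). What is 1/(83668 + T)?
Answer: 55288/4625836383 ≈ 1.1952e-5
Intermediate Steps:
T = -1/55288 ≈ -1.8087e-5
1/(83668 + T) = 1/(83668 - 1/55288) = 1/(4625836383/55288) = 55288/4625836383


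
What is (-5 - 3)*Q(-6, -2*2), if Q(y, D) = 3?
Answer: -24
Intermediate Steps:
(-5 - 3)*Q(-6, -2*2) = (-5 - 3)*3 = -8*3 = -24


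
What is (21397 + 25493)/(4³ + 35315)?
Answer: 5210/3931 ≈ 1.3254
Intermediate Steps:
(21397 + 25493)/(4³ + 35315) = 46890/(64 + 35315) = 46890/35379 = 46890*(1/35379) = 5210/3931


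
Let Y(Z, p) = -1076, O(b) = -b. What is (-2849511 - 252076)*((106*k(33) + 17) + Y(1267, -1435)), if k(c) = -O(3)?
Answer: 2298275967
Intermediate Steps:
k(c) = 3 (k(c) = -(-1)*3 = -1*(-3) = 3)
(-2849511 - 252076)*((106*k(33) + 17) + Y(1267, -1435)) = (-2849511 - 252076)*((106*3 + 17) - 1076) = -3101587*((318 + 17) - 1076) = -3101587*(335 - 1076) = -3101587*(-741) = 2298275967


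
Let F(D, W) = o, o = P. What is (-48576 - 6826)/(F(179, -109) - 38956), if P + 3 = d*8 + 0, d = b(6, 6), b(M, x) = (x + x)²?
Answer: 55402/37807 ≈ 1.4654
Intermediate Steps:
b(M, x) = 4*x² (b(M, x) = (2*x)² = 4*x²)
d = 144 (d = 4*6² = 4*36 = 144)
P = 1149 (P = -3 + (144*8 + 0) = -3 + (1152 + 0) = -3 + 1152 = 1149)
o = 1149
F(D, W) = 1149
(-48576 - 6826)/(F(179, -109) - 38956) = (-48576 - 6826)/(1149 - 38956) = -55402/(-37807) = -55402*(-1/37807) = 55402/37807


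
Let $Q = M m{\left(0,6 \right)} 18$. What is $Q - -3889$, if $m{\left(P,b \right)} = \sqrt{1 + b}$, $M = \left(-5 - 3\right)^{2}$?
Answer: $3889 + 1152 \sqrt{7} \approx 6936.9$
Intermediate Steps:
$M = 64$ ($M = \left(-8\right)^{2} = 64$)
$Q = 1152 \sqrt{7}$ ($Q = 64 \sqrt{1 + 6} \cdot 18 = 64 \sqrt{7} \cdot 18 = 1152 \sqrt{7} \approx 3047.9$)
$Q - -3889 = 1152 \sqrt{7} - -3889 = 1152 \sqrt{7} + 3889 = 3889 + 1152 \sqrt{7}$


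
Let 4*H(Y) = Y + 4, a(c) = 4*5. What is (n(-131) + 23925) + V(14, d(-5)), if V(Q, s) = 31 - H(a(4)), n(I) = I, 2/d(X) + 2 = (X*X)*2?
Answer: 23819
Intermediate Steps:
d(X) = 2/(-2 + 2*X²) (d(X) = 2/(-2 + (X*X)*2) = 2/(-2 + X²*2) = 2/(-2 + 2*X²))
a(c) = 20
H(Y) = 1 + Y/4 (H(Y) = (Y + 4)/4 = (4 + Y)/4 = 1 + Y/4)
V(Q, s) = 25 (V(Q, s) = 31 - (1 + (¼)*20) = 31 - (1 + 5) = 31 - 1*6 = 31 - 6 = 25)
(n(-131) + 23925) + V(14, d(-5)) = (-131 + 23925) + 25 = 23794 + 25 = 23819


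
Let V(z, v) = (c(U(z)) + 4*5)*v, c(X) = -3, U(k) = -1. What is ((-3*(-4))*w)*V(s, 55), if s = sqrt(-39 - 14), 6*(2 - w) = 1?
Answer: 20570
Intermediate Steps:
w = 11/6 (w = 2 - 1/6*1 = 2 - 1/6 = 11/6 ≈ 1.8333)
s = I*sqrt(53) (s = sqrt(-53) = I*sqrt(53) ≈ 7.2801*I)
V(z, v) = 17*v (V(z, v) = (-3 + 4*5)*v = (-3 + 20)*v = 17*v)
((-3*(-4))*w)*V(s, 55) = (-3*(-4)*(11/6))*(17*55) = (12*(11/6))*935 = 22*935 = 20570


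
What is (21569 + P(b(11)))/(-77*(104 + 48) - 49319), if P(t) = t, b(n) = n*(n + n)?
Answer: -21811/61023 ≈ -0.35742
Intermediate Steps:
b(n) = 2*n² (b(n) = n*(2*n) = 2*n²)
(21569 + P(b(11)))/(-77*(104 + 48) - 49319) = (21569 + 2*11²)/(-77*(104 + 48) - 49319) = (21569 + 2*121)/(-77*152 - 49319) = (21569 + 242)/(-11704 - 49319) = 21811/(-61023) = 21811*(-1/61023) = -21811/61023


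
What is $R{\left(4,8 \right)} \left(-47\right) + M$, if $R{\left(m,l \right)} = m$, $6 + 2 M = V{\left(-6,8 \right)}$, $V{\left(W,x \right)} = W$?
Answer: $-194$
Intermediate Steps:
$M = -6$ ($M = -3 + \frac{1}{2} \left(-6\right) = -3 - 3 = -6$)
$R{\left(4,8 \right)} \left(-47\right) + M = 4 \left(-47\right) - 6 = -188 - 6 = -194$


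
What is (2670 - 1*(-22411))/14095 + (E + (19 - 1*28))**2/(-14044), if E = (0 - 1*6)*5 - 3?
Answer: 81843496/49487545 ≈ 1.6538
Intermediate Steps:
E = -33 (E = (0 - 6)*5 - 3 = -6*5 - 3 = -30 - 3 = -33)
(2670 - 1*(-22411))/14095 + (E + (19 - 1*28))**2/(-14044) = (2670 - 1*(-22411))/14095 + (-33 + (19 - 1*28))**2/(-14044) = (2670 + 22411)*(1/14095) + (-33 + (19 - 28))**2*(-1/14044) = 25081*(1/14095) + (-33 - 9)**2*(-1/14044) = 25081/14095 + (-42)**2*(-1/14044) = 25081/14095 + 1764*(-1/14044) = 25081/14095 - 441/3511 = 81843496/49487545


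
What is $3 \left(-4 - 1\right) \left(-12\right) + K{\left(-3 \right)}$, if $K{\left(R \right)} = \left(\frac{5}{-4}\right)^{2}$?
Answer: $\frac{2905}{16} \approx 181.56$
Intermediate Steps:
$K{\left(R \right)} = \frac{25}{16}$ ($K{\left(R \right)} = \left(5 \left(- \frac{1}{4}\right)\right)^{2} = \left(- \frac{5}{4}\right)^{2} = \frac{25}{16}$)
$3 \left(-4 - 1\right) \left(-12\right) + K{\left(-3 \right)} = 3 \left(-4 - 1\right) \left(-12\right) + \frac{25}{16} = 3 \left(-5\right) \left(-12\right) + \frac{25}{16} = \left(-15\right) \left(-12\right) + \frac{25}{16} = 180 + \frac{25}{16} = \frac{2905}{16}$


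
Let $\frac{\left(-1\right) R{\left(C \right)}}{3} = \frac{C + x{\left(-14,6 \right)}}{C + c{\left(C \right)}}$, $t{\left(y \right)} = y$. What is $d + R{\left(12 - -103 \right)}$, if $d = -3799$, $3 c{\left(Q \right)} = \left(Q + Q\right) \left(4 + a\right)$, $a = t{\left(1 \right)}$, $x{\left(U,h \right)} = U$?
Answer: $- \frac{5680414}{1495} \approx -3799.6$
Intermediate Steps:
$a = 1$
$c{\left(Q \right)} = \frac{10 Q}{3}$ ($c{\left(Q \right)} = \frac{\left(Q + Q\right) \left(4 + 1\right)}{3} = \frac{2 Q 5}{3} = \frac{10 Q}{3}$)
$R{\left(C \right)} = - \frac{9 \left(-14 + C\right)}{13 C}$ ($R{\left(C \right)} = - 3 \frac{C - 14}{C + \frac{10 C}{3}} = - 3 \frac{-14 + C}{\frac{13}{3} C} = - 3 \left(-14 + C\right) \frac{3}{13 C} = - 3 \frac{3 \left(-14 + C\right)}{13 C} = - \frac{9 \left(-14 + C\right)}{13 C}$)
$d + R{\left(12 - -103 \right)} = -3799 + \frac{9 \left(14 - \left(12 - -103\right)\right)}{13 \left(12 - -103\right)} = -3799 + \frac{9 \left(14 - \left(12 + 103\right)\right)}{13 \left(12 + 103\right)} = -3799 + \frac{9 \left(14 - 115\right)}{13 \cdot 115} = -3799 + \frac{9}{13} \cdot \frac{1}{115} \left(14 - 115\right) = -3799 + \frac{9}{13} \cdot \frac{1}{115} \left(-101\right) = -3799 - \frac{909}{1495} = - \frac{5680414}{1495}$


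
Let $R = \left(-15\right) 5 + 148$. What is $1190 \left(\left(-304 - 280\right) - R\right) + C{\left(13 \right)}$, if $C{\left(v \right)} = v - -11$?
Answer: $-781806$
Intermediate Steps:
$R = 73$ ($R = -75 + 148 = 73$)
$C{\left(v \right)} = 11 + v$ ($C{\left(v \right)} = v + 11 = 11 + v$)
$1190 \left(\left(-304 - 280\right) - R\right) + C{\left(13 \right)} = 1190 \left(\left(-304 - 280\right) - 73\right) + \left(11 + 13\right) = 1190 \left(\left(-304 - 280\right) - 73\right) + 24 = 1190 \left(-584 - 73\right) + 24 = 1190 \left(-657\right) + 24 = -781830 + 24 = -781806$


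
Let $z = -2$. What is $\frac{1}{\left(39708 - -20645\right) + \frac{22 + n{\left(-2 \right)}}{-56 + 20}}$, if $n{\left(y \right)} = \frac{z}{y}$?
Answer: $\frac{36}{2172685} \approx 1.6569 \cdot 10^{-5}$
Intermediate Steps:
$n{\left(y \right)} = - \frac{2}{y}$
$\frac{1}{\left(39708 - -20645\right) + \frac{22 + n{\left(-2 \right)}}{-56 + 20}} = \frac{1}{\left(39708 - -20645\right) + \frac{22 - \frac{2}{-2}}{-56 + 20}} = \frac{1}{\left(39708 + 20645\right) + \frac{22 - -1}{-36}} = \frac{1}{60353 - \frac{22 + 1}{36}} = \frac{1}{60353 - \frac{23}{36}} = \frac{1}{\frac{2172685}{36}} = \frac{36}{2172685}$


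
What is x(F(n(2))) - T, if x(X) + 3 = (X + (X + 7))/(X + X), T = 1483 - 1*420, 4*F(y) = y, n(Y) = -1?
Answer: -1079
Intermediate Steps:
F(y) = y/4
T = 1063 (T = 1483 - 420 = 1063)
x(X) = -3 + (7 + 2*X)/(2*X) (x(X) = -3 + (X + (X + 7))/(X + X) = -3 + (X + (7 + X))/((2*X)) = -3 + (7 + 2*X)*(1/(2*X)) = -3 + (7 + 2*X)/(2*X))
x(F(n(2))) - T = (-2 + 7/(2*(((¼)*(-1))))) - 1*1063 = (-2 + 7/(2*(-¼))) - 1063 = (-2 + (7/2)*(-4)) - 1063 = (-2 - 14) - 1063 = -16 - 1063 = -1079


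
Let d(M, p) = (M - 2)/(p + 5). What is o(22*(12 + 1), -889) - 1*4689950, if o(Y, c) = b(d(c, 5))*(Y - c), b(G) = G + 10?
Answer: -9565785/2 ≈ -4.7829e+6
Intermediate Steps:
d(M, p) = (-2 + M)/(5 + p)
b(G) = 10 + G
o(Y, c) = (49/5 + c/10)*(Y - c) (o(Y, c) = (10 + (-2 + c)/(5 + 5))*(Y - c) = (10 + (-2 + c)/10)*(Y - c) = (10 + (-⅕ + c/10))*(Y - c) = (49/5 + c/10)*(Y - c))
o(22*(12 + 1), -889) - 1*4689950 = (98 - 889)*(22*(12 + 1) - 1*(-889))/10 - 1*4689950 = (⅒)*(-791)*(22*13 + 889) - 4689950 = (⅒)*(-791)*(286 + 889) - 4689950 = (⅒)*(-791)*1175 - 4689950 = -185885/2 - 4689950 = -9565785/2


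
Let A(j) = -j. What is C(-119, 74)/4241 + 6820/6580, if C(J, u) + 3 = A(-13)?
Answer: 1449471/1395289 ≈ 1.0388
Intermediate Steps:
C(J, u) = 10 (C(J, u) = -3 - 1*(-13) = -3 + 13 = 10)
C(-119, 74)/4241 + 6820/6580 = 10/4241 + 6820/6580 = 10*(1/4241) + 6820*(1/6580) = 10/4241 + 341/329 = 1449471/1395289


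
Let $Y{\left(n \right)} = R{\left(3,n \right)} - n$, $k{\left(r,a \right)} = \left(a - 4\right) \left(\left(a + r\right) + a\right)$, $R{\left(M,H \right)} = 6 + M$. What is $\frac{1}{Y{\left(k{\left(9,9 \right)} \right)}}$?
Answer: $- \frac{1}{126} \approx -0.0079365$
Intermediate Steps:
$k{\left(r,a \right)} = \left(-4 + a\right) \left(r + 2 a\right)$
$Y{\left(n \right)} = 9 - n$ ($Y{\left(n \right)} = \left(6 + 3\right) - n = 9 - n$)
$\frac{1}{Y{\left(k{\left(9,9 \right)} \right)}} = \frac{1}{9 - \left(\left(-8\right) 9 - 36 + 2 \cdot 9^{2} + 9 \cdot 9\right)} = \frac{1}{9 - \left(-72 - 36 + 2 \cdot 81 + 81\right)} = \frac{1}{9 - \left(-72 - 36 + 162 + 81\right)} = \frac{1}{9 - 135} = \frac{1}{-126} = - \frac{1}{126}$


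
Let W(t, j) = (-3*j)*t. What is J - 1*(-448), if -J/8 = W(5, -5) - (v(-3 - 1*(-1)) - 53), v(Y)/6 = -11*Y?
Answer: 480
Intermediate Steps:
W(t, j) = -3*j*t
v(Y) = -66*Y (v(Y) = 6*(-11*Y) = -66*Y)
J = 32 (J = -8*(-3*(-5)*5 - (-66*(-3 - 1*(-1)) - 53)) = -8*(75 - (-66*(-3 + 1) - 53)) = -8*(75 - (-66*(-2) - 53)) = -8*(75 - (132 - 53)) = -8*(75 - 1*79) = -8*(75 - 79) = -8*(-4) = 32)
J - 1*(-448) = 32 - 1*(-448) = 32 + 448 = 480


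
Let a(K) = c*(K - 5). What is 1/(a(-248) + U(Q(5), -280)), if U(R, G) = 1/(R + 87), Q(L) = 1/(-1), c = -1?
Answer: 86/21759 ≈ 0.0039524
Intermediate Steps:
Q(L) = -1
a(K) = 5 - K (a(K) = -(K - 5) = -(-5 + K) = 5 - K)
U(R, G) = 1/(87 + R)
1/(a(-248) + U(Q(5), -280)) = 1/((5 - 1*(-248)) + 1/(87 - 1)) = 1/((5 + 248) + 1/86) = 1/(253 + 1/86) = 1/(21759/86) = 86/21759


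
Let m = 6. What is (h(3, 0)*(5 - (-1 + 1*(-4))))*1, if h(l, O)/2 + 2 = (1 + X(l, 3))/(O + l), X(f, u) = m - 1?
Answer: 0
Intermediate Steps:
X(f, u) = 5 (X(f, u) = 6 - 1 = 5)
h(l, O) = -4 + 12/(O + l) (h(l, O) = -4 + 2*((1 + 5)/(O + l)) = -4 + 2*(6/(O + l)) = -4 + 12/(O + l))
(h(3, 0)*(5 - (-1 + 1*(-4))))*1 = ((4*(3 - 1*0 - 1*3)/(0 + 3))*(5 - (-1 + 1*(-4))))*1 = ((4*(3 + 0 - 3)/3)*(5 - (-1 - 4)))*1 = ((4*(1/3)*0)*(5 - 1*(-5)))*1 = (0*(5 + 5))*1 = (0*10)*1 = 0*1 = 0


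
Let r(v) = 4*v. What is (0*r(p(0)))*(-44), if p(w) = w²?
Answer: 0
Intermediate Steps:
(0*r(p(0)))*(-44) = (0*(4*0²))*(-44) = (0*(4*0))*(-44) = (0*0)*(-44) = 0*(-44) = 0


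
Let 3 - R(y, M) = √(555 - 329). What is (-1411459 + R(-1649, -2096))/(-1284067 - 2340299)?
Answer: 705728/1812183 + √226/3624366 ≈ 0.38944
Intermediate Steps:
R(y, M) = 3 - √226 (R(y, M) = 3 - √(555 - 329) = 3 - √226)
(-1411459 + R(-1649, -2096))/(-1284067 - 2340299) = (-1411459 + (3 - √226))/(-1284067 - 2340299) = (-1411456 - √226)/(-3624366) = (-1411456 - √226)*(-1/3624366) = 705728/1812183 + √226/3624366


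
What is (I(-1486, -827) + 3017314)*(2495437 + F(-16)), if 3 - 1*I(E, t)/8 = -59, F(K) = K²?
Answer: 7531527292330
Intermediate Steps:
I(E, t) = 496 (I(E, t) = 24 - 8*(-59) = 24 + 472 = 496)
(I(-1486, -827) + 3017314)*(2495437 + F(-16)) = (496 + 3017314)*(2495437 + (-16)²) = 3017810*(2495437 + 256) = 3017810*2495693 = 7531527292330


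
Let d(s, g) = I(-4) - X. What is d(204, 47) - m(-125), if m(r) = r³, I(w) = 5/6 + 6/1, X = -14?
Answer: 11718875/6 ≈ 1.9531e+6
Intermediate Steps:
I(w) = 41/6 (I(w) = 5*(⅙) + 6*1 = ⅚ + 6 = 41/6)
d(s, g) = 125/6 (d(s, g) = 41/6 - 1*(-14) = 41/6 + 14 = 125/6)
d(204, 47) - m(-125) = 125/6 - 1*(-125)³ = 125/6 - 1*(-1953125) = 125/6 + 1953125 = 11718875/6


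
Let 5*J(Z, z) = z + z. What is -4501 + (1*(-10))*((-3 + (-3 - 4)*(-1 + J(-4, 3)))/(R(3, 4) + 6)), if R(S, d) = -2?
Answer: -4490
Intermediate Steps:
J(Z, z) = 2*z/5 (J(Z, z) = (z + z)/5 = (2*z)/5 = 2*z/5)
-4501 + (1*(-10))*((-3 + (-3 - 4)*(-1 + J(-4, 3)))/(R(3, 4) + 6)) = -4501 + (1*(-10))*((-3 + (-3 - 4)*(-1 + (⅖)*3))/(-2 + 6)) = -4501 - 10*(-3 - 7*(-1 + 6/5))/4 = -4501 - 10*(-3 - 7*⅕)/4 = -4501 - 10*(-3 - 7/5)/4 = -4501 - (-44)/4 = -4501 - 10*(-11/10) = -4501 + 11 = -4490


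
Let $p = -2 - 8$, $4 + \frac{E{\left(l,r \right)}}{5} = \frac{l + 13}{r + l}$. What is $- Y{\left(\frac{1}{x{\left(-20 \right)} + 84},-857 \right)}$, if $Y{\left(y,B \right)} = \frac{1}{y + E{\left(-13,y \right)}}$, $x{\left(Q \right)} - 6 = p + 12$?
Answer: $\frac{92}{1839} \approx 0.050027$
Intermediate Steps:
$E{\left(l,r \right)} = -20 + \frac{5 \left(13 + l\right)}{l + r}$ ($E{\left(l,r \right)} = -20 + 5 \frac{l + 13}{r + l} = -20 + 5 \frac{13 + l}{l + r} = -20 + \frac{5 \left(13 + l\right)}{l + r}$)
$p = -10$ ($p = -2 - 8 = -10$)
$x{\left(Q \right)} = 8$ ($x{\left(Q \right)} = 6 + \left(-10 + 12\right) = 6 + 2 = 8$)
$Y{\left(y,B \right)} = \frac{1}{y + \frac{5 \left(52 - 4 y\right)}{-13 + y}}$ ($Y{\left(y,B \right)} = \frac{1}{y + \frac{5 \left(13 - 4 y - -39\right)}{-13 + y}} = \frac{1}{y + \frac{5 \left(13 - 4 y + 39\right)}{-13 + y}} = \frac{1}{y + \frac{5 \left(52 - 4 y\right)}{-13 + y}}$)
$- Y{\left(\frac{1}{x{\left(-20 \right)} + 84},-857 \right)} = - \frac{1}{-20 + \frac{1}{8 + 84}} = - \frac{1}{-20 + \frac{1}{92}} = - \frac{1}{- \frac{1839}{92}} = \left(-1\right) \left(- \frac{92}{1839}\right) = \frac{92}{1839}$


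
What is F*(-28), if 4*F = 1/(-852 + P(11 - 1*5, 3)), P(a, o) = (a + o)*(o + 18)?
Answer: 7/663 ≈ 0.010558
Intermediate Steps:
P(a, o) = (18 + o)*(a + o) (P(a, o) = (a + o)*(18 + o) = (18 + o)*(a + o))
F = -1/2652 (F = 1/(4*(-852 + (3² + 18*(11 - 1*5) + 18*3 + (11 - 1*5)*3))) = 1/(4*(-852 + (9 + 18*(11 - 5) + 54 + (11 - 5)*3))) = 1/(4*(-852 + (9 + 18*6 + 54 + 6*3))) = 1/(4*(-852 + (9 + 108 + 54 + 18))) = 1/(4*(-852 + 189)) = (¼)/(-663) = (¼)*(-1/663) = -1/2652 ≈ -0.00037707)
F*(-28) = -1/2652*(-28) = 7/663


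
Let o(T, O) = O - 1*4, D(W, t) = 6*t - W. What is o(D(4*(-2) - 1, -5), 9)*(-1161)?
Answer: -5805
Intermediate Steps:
D(W, t) = -W + 6*t
o(T, O) = -4 + O (o(T, O) = O - 4 = -4 + O)
o(D(4*(-2) - 1, -5), 9)*(-1161) = (-4 + 9)*(-1161) = 5*(-1161) = -5805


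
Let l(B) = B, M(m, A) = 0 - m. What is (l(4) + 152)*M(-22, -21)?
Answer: 3432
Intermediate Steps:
M(m, A) = -m
(l(4) + 152)*M(-22, -21) = (4 + 152)*(-1*(-22)) = 156*22 = 3432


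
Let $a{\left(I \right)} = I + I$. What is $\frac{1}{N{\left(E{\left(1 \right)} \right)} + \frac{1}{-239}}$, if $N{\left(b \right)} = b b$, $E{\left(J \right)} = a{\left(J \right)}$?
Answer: $\frac{239}{955} \approx 0.25026$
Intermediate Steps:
$a{\left(I \right)} = 2 I$
$E{\left(J \right)} = 2 J$
$N{\left(b \right)} = b^{2}$
$\frac{1}{N{\left(E{\left(1 \right)} \right)} + \frac{1}{-239}} = \frac{1}{\left(2 \cdot 1\right)^{2} + \frac{1}{-239}} = \frac{1}{2^{2} - \frac{1}{239}} = \frac{1}{4 - \frac{1}{239}} = \frac{1}{\frac{955}{239}} = \frac{239}{955}$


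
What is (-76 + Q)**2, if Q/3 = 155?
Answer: 151321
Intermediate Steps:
Q = 465 (Q = 3*155 = 465)
(-76 + Q)**2 = (-76 + 465)**2 = 389**2 = 151321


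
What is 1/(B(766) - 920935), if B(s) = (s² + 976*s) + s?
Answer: 1/414203 ≈ 2.4143e-6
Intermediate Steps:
B(s) = s² + 977*s
1/(B(766) - 920935) = 1/(766*(977 + 766) - 920935) = 1/(766*1743 - 920935) = 1/(1335138 - 920935) = 1/414203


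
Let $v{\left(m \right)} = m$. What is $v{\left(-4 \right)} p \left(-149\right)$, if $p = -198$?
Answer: $-118008$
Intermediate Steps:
$v{\left(-4 \right)} p \left(-149\right) = \left(-4\right) \left(-198\right) \left(-149\right) = 792 \left(-149\right) = -118008$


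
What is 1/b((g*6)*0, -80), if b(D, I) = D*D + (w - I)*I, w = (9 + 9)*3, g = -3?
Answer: -1/10720 ≈ -9.3284e-5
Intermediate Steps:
w = 54 (w = 18*3 = 54)
b(D, I) = D² + I*(54 - I) (b(D, I) = D*D + (54 - I)*I = D² + I*(54 - I))
1/b((g*6)*0, -80) = 1/((-3*6*0)² - 1*(-80)² + 54*(-80)) = 1/((-18*0)² - 1*6400 - 4320) = 1/(0² - 6400 - 4320) = 1/(0 - 6400 - 4320) = 1/(-10720) = -1/10720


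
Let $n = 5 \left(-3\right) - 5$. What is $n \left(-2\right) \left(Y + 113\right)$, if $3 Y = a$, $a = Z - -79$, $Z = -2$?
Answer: $\frac{16640}{3} \approx 5546.7$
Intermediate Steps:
$n = -20$ ($n = -15 - 5 = -20$)
$a = 77$ ($a = -2 - -79 = -2 + 79 = 77$)
$Y = \frac{77}{3}$ ($Y = \frac{1}{3} \cdot 77 = \frac{77}{3} \approx 25.667$)
$n \left(-2\right) \left(Y + 113\right) = \left(-20\right) \left(-2\right) \left(\frac{77}{3} + 113\right) = 40 \cdot \frac{416}{3} = \frac{16640}{3}$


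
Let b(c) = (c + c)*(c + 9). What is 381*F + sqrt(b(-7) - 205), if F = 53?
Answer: 20193 + I*sqrt(233) ≈ 20193.0 + 15.264*I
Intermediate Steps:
b(c) = 2*c*(9 + c) (b(c) = (2*c)*(9 + c) = 2*c*(9 + c))
381*F + sqrt(b(-7) - 205) = 381*53 + sqrt(2*(-7)*(9 - 7) - 205) = 20193 + sqrt(2*(-7)*2 - 205) = 20193 + sqrt(-28 - 205) = 20193 + sqrt(-233) = 20193 + I*sqrt(233)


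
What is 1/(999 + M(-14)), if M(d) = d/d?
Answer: 1/1000 ≈ 0.0010000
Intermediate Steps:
M(d) = 1
1/(999 + M(-14)) = 1/(999 + 1) = 1/1000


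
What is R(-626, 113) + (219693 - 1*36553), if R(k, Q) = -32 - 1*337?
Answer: 182771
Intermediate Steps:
R(k, Q) = -369 (R(k, Q) = -32 - 337 = -369)
R(-626, 113) + (219693 - 1*36553) = -369 + (219693 - 1*36553) = -369 + (219693 - 36553) = -369 + 183140 = 182771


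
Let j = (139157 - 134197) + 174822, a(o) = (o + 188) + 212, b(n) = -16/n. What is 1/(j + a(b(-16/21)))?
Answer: 1/180203 ≈ 5.5493e-6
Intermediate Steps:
a(o) = 400 + o (a(o) = (188 + o) + 212 = 400 + o)
j = 179782 (j = 4960 + 174822 = 179782)
1/(j + a(b(-16/21))) = 1/(179782 + (400 - 16/((-16/21)))) = 1/(179782 + (400 - 16/((-16*1/21)))) = 1/(179782 + (400 - 16/(-16/21))) = 1/(179782 + (400 - 16*(-21/16))) = 1/(179782 + (400 + 21)) = 1/(179782 + 421) = 1/180203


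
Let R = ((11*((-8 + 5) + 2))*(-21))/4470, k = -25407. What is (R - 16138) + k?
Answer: -61901973/1490 ≈ -41545.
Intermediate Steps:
R = 77/1490 (R = ((11*(-3 + 2))*(-21))*(1/4470) = ((11*(-1))*(-21))*(1/4470) = -11*(-21)*(1/4470) = 231*(1/4470) = 77/1490 ≈ 0.051678)
(R - 16138) + k = (77/1490 - 16138) - 25407 = -24045543/1490 - 25407 = -61901973/1490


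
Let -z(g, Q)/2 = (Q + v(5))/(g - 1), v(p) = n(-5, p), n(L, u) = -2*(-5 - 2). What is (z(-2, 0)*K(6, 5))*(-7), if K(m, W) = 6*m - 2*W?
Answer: -5096/3 ≈ -1698.7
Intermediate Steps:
K(m, W) = -2*W + 6*m
n(L, u) = 14 (n(L, u) = -2*(-7) = 14)
v(p) = 14
z(g, Q) = -2*(14 + Q)/(-1 + g) (z(g, Q) = -2*(Q + 14)/(g - 1) = -2*(14 + Q)/(-1 + g))
(z(-2, 0)*K(6, 5))*(-7) = ((2*(-14 - 1*0)/(-1 - 2))*(-2*5 + 6*6))*(-7) = ((2*(-14 + 0)/(-3))*(-10 + 36))*(-7) = ((2*(-⅓)*(-14))*26)*(-7) = ((28/3)*26)*(-7) = (728/3)*(-7) = -5096/3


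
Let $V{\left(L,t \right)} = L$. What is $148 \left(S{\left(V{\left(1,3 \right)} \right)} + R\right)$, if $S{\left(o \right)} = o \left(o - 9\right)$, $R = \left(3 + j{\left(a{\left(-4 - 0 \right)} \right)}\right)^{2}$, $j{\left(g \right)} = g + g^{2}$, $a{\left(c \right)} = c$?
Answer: $32116$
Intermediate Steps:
$R = 225$ ($R = \left(3 + \left(-4 - 0\right) \left(1 - 4\right)\right)^{2} = \left(3 + \left(-4 + 0\right) \left(1 + \left(-4 + 0\right)\right)\right)^{2} = \left(3 - 4 \left(1 - 4\right)\right)^{2} = \left(3 - -12\right)^{2} = \left(3 + 12\right)^{2} = 15^{2} = 225$)
$S{\left(o \right)} = o \left(-9 + o\right)$
$148 \left(S{\left(V{\left(1,3 \right)} \right)} + R\right) = 148 \left(1 \left(-9 + 1\right) + 225\right) = 148 \left(1 \left(-8\right) + 225\right) = 148 \left(-8 + 225\right) = 148 \cdot 217 = 32116$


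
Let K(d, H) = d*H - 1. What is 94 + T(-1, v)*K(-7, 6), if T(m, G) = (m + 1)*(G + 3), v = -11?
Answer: 94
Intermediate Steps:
T(m, G) = (1 + m)*(3 + G)
K(d, H) = -1 + H*d (K(d, H) = H*d - 1 = -1 + H*d)
94 + T(-1, v)*K(-7, 6) = 94 + (3 - 11 + 3*(-1) - 11*(-1))*(-1 + 6*(-7)) = 94 + (3 - 11 - 3 + 11)*(-1 - 42) = 94 + 0*(-43) = 94 + 0 = 94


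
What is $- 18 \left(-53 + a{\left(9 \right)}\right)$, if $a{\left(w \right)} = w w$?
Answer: $-504$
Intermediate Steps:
$a{\left(w \right)} = w^{2}$
$- 18 \left(-53 + a{\left(9 \right)}\right) = - 18 \left(-53 + 9^{2}\right) = - 18 \left(-53 + 81\right) = \left(-18\right) 28 = -504$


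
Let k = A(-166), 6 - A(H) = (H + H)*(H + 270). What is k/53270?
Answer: 17267/26635 ≈ 0.64828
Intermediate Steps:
A(H) = 6 - 2*H*(270 + H) (A(H) = 6 - (H + H)*(H + 270) = 6 - 2*H*(270 + H))
k = 34534 (k = 6 - 540*(-166) - 2*(-166)**2 = 6 + 89640 - 2*27556 = 6 + 89640 - 55112 = 34534)
k/53270 = 34534/53270 = 34534*(1/53270) = 17267/26635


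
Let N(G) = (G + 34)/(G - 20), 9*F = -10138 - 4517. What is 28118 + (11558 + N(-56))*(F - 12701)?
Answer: -3146294828/19 ≈ -1.6559e+8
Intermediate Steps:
F = -4885/3 (F = (-10138 - 4517)/9 = (⅑)*(-14655) = -4885/3 ≈ -1628.3)
N(G) = (34 + G)/(-20 + G)
28118 + (11558 + N(-56))*(F - 12701) = 28118 + (11558 + (34 - 56)/(-20 - 56))*(-4885/3 - 12701) = 28118 + (11558 - 22/(-76))*(-42988/3) = 28118 + (11558 - 1/76*(-22))*(-42988/3) = 28118 + (11558 + 11/38)*(-42988/3) = 28118 + (439215/38)*(-42988/3) = 28118 - 3146829070/19 = -3146294828/19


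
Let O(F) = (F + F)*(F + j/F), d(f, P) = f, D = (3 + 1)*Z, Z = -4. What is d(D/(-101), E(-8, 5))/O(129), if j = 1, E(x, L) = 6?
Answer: 4/840421 ≈ 4.7595e-6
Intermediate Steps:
D = -16 (D = (3 + 1)*(-4) = 4*(-4) = -16)
O(F) = 2*F*(F + 1/F) (O(F) = (F + F)*(F + 1/F) = (2*F)*(F + 1/F) = 2*F*(F + 1/F))
d(D/(-101), E(-8, 5))/O(129) = (-16/(-101))/(2 + 2*129²) = (-16*(-1/101))/(2 + 2*16641) = 16/(101*(2 + 33282)) = (16/101)/33284 = (16/101)*(1/33284) = 4/840421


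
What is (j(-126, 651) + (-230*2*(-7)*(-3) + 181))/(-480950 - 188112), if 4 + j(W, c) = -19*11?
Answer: 4846/334531 ≈ 0.014486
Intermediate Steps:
j(W, c) = -213 (j(W, c) = -4 - 19*11 = -4 - 209 = -213)
(j(-126, 651) + (-230*2*(-7)*(-3) + 181))/(-480950 - 188112) = (-213 + (-230*2*(-7)*(-3) + 181))/(-480950 - 188112) = (-213 + (-(-3220)*(-3) + 181))/(-669062) = (-213 + (-230*42 + 181))*(-1/669062) = (-213 + (-9660 + 181))*(-1/669062) = (-213 - 9479)*(-1/669062) = -9692*(-1/669062) = 4846/334531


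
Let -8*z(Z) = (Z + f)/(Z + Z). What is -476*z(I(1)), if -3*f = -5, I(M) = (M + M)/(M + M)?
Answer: 238/3 ≈ 79.333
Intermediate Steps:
I(M) = 1 (I(M) = (2*M)/((2*M)) = (2*M)*(1/(2*M)) = 1)
f = 5/3 (f = -1/3*(-5) = 5/3 ≈ 1.6667)
z(Z) = -(5/3 + Z)/(16*Z) (z(Z) = -(Z + 5/3)/(8*(Z + Z)) = -(5/3 + Z)/(8*(2*Z)) = -(5/3 + Z)*1/(2*Z)/8 = -(5/3 + Z)/(16*Z))
-476*z(I(1)) = -119*(-5 - 3*1)/(12*1) = -119*(-5 - 3)/12 = -119*(-8)/12 = -476*(-1/6) = 238/3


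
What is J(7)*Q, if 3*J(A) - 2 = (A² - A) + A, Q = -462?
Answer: -7854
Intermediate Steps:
J(A) = ⅔ + A²/3 (J(A) = ⅔ + ((A² - A) + A)/3 = ⅔ + A²/3)
J(7)*Q = (⅔ + (⅓)*7²)*(-462) = (⅔ + (⅓)*49)*(-462) = (⅔ + 49/3)*(-462) = 17*(-462) = -7854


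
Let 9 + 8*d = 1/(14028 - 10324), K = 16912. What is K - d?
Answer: 501169719/29632 ≈ 16913.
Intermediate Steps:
d = -33335/29632 (d = -9/8 + 1/(8*(14028 - 10324)) = -9/8 + (⅛)/3704 = -9/8 + (⅛)*(1/3704) = -9/8 + 1/29632 = -33335/29632 ≈ -1.1250)
K - d = 16912 - 1*(-33335/29632) = 16912 + 33335/29632 = 501169719/29632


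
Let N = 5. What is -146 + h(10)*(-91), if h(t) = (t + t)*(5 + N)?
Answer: -18346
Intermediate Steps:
h(t) = 20*t (h(t) = (t + t)*(5 + 5) = (2*t)*10 = 20*t)
-146 + h(10)*(-91) = -146 + (20*10)*(-91) = -146 + 200*(-91) = -146 - 18200 = -18346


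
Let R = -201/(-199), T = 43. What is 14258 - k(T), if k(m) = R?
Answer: 2837141/199 ≈ 14257.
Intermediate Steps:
R = 201/199 (R = -201*(-1/199) = 201/199 ≈ 1.0100)
k(m) = 201/199
14258 - k(T) = 14258 - 1*201/199 = 14258 - 201/199 = 2837141/199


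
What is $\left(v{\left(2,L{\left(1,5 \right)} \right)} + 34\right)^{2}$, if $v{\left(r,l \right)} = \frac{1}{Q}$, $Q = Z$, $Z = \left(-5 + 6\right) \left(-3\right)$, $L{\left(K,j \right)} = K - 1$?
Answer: $\frac{10201}{9} \approx 1133.4$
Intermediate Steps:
$L{\left(K,j \right)} = -1 + K$
$Z = -3$ ($Z = 1 \left(-3\right) = -3$)
$Q = -3$
$v{\left(r,l \right)} = - \frac{1}{3}$ ($v{\left(r,l \right)} = \frac{1}{-3} = - \frac{1}{3}$)
$\left(v{\left(2,L{\left(1,5 \right)} \right)} + 34\right)^{2} = \left(- \frac{1}{3} + 34\right)^{2} = \left(\frac{101}{3}\right)^{2} = \frac{10201}{9}$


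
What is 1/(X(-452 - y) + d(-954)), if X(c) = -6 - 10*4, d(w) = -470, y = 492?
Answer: -1/516 ≈ -0.0019380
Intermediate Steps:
X(c) = -46 (X(c) = -6 - 40 = -46)
1/(X(-452 - y) + d(-954)) = 1/(-46 - 470) = 1/(-516) = -1/516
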